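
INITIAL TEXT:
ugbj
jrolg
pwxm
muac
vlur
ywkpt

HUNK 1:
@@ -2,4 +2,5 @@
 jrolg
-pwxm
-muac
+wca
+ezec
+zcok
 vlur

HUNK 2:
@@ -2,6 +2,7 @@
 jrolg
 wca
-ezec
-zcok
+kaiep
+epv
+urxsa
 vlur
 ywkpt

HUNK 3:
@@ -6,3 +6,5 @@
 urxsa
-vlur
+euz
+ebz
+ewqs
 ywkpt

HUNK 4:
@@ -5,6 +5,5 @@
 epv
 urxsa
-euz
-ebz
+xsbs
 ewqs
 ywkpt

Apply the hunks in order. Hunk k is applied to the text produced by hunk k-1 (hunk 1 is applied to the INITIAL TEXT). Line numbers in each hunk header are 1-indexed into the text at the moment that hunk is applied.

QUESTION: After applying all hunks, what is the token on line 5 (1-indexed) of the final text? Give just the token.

Answer: epv

Derivation:
Hunk 1: at line 2 remove [pwxm,muac] add [wca,ezec,zcok] -> 7 lines: ugbj jrolg wca ezec zcok vlur ywkpt
Hunk 2: at line 2 remove [ezec,zcok] add [kaiep,epv,urxsa] -> 8 lines: ugbj jrolg wca kaiep epv urxsa vlur ywkpt
Hunk 3: at line 6 remove [vlur] add [euz,ebz,ewqs] -> 10 lines: ugbj jrolg wca kaiep epv urxsa euz ebz ewqs ywkpt
Hunk 4: at line 5 remove [euz,ebz] add [xsbs] -> 9 lines: ugbj jrolg wca kaiep epv urxsa xsbs ewqs ywkpt
Final line 5: epv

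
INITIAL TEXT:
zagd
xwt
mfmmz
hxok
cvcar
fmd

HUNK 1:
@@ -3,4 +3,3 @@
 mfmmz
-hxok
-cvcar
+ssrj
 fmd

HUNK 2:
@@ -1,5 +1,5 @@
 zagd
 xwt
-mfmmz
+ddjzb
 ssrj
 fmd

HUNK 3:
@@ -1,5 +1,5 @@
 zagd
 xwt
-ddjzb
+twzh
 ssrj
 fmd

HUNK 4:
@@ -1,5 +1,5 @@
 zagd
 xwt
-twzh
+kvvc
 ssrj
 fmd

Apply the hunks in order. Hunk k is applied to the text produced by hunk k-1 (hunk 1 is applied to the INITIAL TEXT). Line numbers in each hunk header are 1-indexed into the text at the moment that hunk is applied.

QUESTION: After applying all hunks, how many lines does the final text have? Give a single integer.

Answer: 5

Derivation:
Hunk 1: at line 3 remove [hxok,cvcar] add [ssrj] -> 5 lines: zagd xwt mfmmz ssrj fmd
Hunk 2: at line 1 remove [mfmmz] add [ddjzb] -> 5 lines: zagd xwt ddjzb ssrj fmd
Hunk 3: at line 1 remove [ddjzb] add [twzh] -> 5 lines: zagd xwt twzh ssrj fmd
Hunk 4: at line 1 remove [twzh] add [kvvc] -> 5 lines: zagd xwt kvvc ssrj fmd
Final line count: 5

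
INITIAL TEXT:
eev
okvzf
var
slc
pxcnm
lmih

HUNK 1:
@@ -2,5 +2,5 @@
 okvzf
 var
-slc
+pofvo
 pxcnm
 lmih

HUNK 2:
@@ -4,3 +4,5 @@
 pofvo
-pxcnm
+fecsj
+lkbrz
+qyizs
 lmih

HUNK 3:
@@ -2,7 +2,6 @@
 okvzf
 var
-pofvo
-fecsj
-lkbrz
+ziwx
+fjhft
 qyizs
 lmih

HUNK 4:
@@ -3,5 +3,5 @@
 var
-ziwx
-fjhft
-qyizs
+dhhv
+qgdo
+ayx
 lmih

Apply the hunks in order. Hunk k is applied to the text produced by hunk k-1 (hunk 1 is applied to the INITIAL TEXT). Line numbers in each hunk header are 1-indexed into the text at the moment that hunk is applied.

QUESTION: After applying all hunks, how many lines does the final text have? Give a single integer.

Answer: 7

Derivation:
Hunk 1: at line 2 remove [slc] add [pofvo] -> 6 lines: eev okvzf var pofvo pxcnm lmih
Hunk 2: at line 4 remove [pxcnm] add [fecsj,lkbrz,qyizs] -> 8 lines: eev okvzf var pofvo fecsj lkbrz qyizs lmih
Hunk 3: at line 2 remove [pofvo,fecsj,lkbrz] add [ziwx,fjhft] -> 7 lines: eev okvzf var ziwx fjhft qyizs lmih
Hunk 4: at line 3 remove [ziwx,fjhft,qyizs] add [dhhv,qgdo,ayx] -> 7 lines: eev okvzf var dhhv qgdo ayx lmih
Final line count: 7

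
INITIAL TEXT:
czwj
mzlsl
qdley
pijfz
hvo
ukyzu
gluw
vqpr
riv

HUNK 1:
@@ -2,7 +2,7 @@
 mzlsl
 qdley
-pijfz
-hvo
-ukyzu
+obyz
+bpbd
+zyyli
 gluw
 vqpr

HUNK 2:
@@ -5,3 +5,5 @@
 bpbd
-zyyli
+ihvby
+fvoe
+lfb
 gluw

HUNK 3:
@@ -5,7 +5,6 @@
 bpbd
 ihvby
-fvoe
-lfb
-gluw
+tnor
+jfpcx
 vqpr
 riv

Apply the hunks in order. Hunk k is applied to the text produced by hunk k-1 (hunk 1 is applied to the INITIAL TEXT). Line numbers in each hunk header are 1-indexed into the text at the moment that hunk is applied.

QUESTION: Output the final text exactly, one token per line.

Hunk 1: at line 2 remove [pijfz,hvo,ukyzu] add [obyz,bpbd,zyyli] -> 9 lines: czwj mzlsl qdley obyz bpbd zyyli gluw vqpr riv
Hunk 2: at line 5 remove [zyyli] add [ihvby,fvoe,lfb] -> 11 lines: czwj mzlsl qdley obyz bpbd ihvby fvoe lfb gluw vqpr riv
Hunk 3: at line 5 remove [fvoe,lfb,gluw] add [tnor,jfpcx] -> 10 lines: czwj mzlsl qdley obyz bpbd ihvby tnor jfpcx vqpr riv

Answer: czwj
mzlsl
qdley
obyz
bpbd
ihvby
tnor
jfpcx
vqpr
riv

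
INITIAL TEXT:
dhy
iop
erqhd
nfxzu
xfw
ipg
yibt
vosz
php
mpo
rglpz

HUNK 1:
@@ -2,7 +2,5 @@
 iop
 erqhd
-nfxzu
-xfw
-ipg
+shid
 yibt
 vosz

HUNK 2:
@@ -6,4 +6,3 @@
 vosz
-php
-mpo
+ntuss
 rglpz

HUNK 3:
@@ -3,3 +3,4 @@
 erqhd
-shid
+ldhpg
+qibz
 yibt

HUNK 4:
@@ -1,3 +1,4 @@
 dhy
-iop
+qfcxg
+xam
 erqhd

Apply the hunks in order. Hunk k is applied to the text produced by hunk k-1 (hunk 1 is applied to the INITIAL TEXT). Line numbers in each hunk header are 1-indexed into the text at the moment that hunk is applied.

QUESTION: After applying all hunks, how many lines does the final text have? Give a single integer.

Answer: 10

Derivation:
Hunk 1: at line 2 remove [nfxzu,xfw,ipg] add [shid] -> 9 lines: dhy iop erqhd shid yibt vosz php mpo rglpz
Hunk 2: at line 6 remove [php,mpo] add [ntuss] -> 8 lines: dhy iop erqhd shid yibt vosz ntuss rglpz
Hunk 3: at line 3 remove [shid] add [ldhpg,qibz] -> 9 lines: dhy iop erqhd ldhpg qibz yibt vosz ntuss rglpz
Hunk 4: at line 1 remove [iop] add [qfcxg,xam] -> 10 lines: dhy qfcxg xam erqhd ldhpg qibz yibt vosz ntuss rglpz
Final line count: 10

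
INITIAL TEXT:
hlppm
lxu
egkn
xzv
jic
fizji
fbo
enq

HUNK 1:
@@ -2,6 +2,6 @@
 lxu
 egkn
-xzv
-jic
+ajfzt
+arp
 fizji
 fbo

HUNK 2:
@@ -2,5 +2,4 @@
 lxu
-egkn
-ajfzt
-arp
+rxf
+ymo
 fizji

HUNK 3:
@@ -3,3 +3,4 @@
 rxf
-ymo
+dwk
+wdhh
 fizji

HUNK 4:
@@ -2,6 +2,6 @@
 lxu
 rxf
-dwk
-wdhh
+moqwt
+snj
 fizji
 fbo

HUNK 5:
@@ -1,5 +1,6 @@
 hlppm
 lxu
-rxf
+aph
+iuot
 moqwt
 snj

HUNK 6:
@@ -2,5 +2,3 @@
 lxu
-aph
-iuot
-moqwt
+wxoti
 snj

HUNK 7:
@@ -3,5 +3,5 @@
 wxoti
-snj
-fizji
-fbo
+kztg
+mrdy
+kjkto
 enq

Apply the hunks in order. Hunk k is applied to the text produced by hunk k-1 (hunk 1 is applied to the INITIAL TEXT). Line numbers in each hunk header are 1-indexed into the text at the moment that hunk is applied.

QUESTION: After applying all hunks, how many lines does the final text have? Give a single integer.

Hunk 1: at line 2 remove [xzv,jic] add [ajfzt,arp] -> 8 lines: hlppm lxu egkn ajfzt arp fizji fbo enq
Hunk 2: at line 2 remove [egkn,ajfzt,arp] add [rxf,ymo] -> 7 lines: hlppm lxu rxf ymo fizji fbo enq
Hunk 3: at line 3 remove [ymo] add [dwk,wdhh] -> 8 lines: hlppm lxu rxf dwk wdhh fizji fbo enq
Hunk 4: at line 2 remove [dwk,wdhh] add [moqwt,snj] -> 8 lines: hlppm lxu rxf moqwt snj fizji fbo enq
Hunk 5: at line 1 remove [rxf] add [aph,iuot] -> 9 lines: hlppm lxu aph iuot moqwt snj fizji fbo enq
Hunk 6: at line 2 remove [aph,iuot,moqwt] add [wxoti] -> 7 lines: hlppm lxu wxoti snj fizji fbo enq
Hunk 7: at line 3 remove [snj,fizji,fbo] add [kztg,mrdy,kjkto] -> 7 lines: hlppm lxu wxoti kztg mrdy kjkto enq
Final line count: 7

Answer: 7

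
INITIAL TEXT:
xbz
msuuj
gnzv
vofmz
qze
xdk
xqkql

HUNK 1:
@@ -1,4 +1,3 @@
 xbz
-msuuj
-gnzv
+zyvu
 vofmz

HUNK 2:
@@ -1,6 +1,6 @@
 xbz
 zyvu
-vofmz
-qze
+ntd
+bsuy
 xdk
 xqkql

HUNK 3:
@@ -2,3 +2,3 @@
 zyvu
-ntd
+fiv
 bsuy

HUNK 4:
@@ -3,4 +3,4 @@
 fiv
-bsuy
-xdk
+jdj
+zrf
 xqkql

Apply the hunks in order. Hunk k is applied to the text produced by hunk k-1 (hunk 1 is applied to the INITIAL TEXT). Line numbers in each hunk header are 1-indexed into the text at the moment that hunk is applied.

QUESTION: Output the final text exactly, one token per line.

Answer: xbz
zyvu
fiv
jdj
zrf
xqkql

Derivation:
Hunk 1: at line 1 remove [msuuj,gnzv] add [zyvu] -> 6 lines: xbz zyvu vofmz qze xdk xqkql
Hunk 2: at line 1 remove [vofmz,qze] add [ntd,bsuy] -> 6 lines: xbz zyvu ntd bsuy xdk xqkql
Hunk 3: at line 2 remove [ntd] add [fiv] -> 6 lines: xbz zyvu fiv bsuy xdk xqkql
Hunk 4: at line 3 remove [bsuy,xdk] add [jdj,zrf] -> 6 lines: xbz zyvu fiv jdj zrf xqkql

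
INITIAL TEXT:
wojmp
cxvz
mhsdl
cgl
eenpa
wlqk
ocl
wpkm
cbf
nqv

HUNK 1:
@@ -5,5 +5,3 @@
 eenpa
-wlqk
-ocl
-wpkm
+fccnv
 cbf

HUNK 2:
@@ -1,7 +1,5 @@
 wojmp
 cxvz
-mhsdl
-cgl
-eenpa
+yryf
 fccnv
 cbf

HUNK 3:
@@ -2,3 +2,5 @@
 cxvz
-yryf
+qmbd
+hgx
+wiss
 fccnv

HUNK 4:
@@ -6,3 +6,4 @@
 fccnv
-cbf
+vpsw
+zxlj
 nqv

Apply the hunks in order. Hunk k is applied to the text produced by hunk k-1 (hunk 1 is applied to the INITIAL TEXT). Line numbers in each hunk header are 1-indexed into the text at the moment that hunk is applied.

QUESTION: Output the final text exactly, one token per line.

Answer: wojmp
cxvz
qmbd
hgx
wiss
fccnv
vpsw
zxlj
nqv

Derivation:
Hunk 1: at line 5 remove [wlqk,ocl,wpkm] add [fccnv] -> 8 lines: wojmp cxvz mhsdl cgl eenpa fccnv cbf nqv
Hunk 2: at line 1 remove [mhsdl,cgl,eenpa] add [yryf] -> 6 lines: wojmp cxvz yryf fccnv cbf nqv
Hunk 3: at line 2 remove [yryf] add [qmbd,hgx,wiss] -> 8 lines: wojmp cxvz qmbd hgx wiss fccnv cbf nqv
Hunk 4: at line 6 remove [cbf] add [vpsw,zxlj] -> 9 lines: wojmp cxvz qmbd hgx wiss fccnv vpsw zxlj nqv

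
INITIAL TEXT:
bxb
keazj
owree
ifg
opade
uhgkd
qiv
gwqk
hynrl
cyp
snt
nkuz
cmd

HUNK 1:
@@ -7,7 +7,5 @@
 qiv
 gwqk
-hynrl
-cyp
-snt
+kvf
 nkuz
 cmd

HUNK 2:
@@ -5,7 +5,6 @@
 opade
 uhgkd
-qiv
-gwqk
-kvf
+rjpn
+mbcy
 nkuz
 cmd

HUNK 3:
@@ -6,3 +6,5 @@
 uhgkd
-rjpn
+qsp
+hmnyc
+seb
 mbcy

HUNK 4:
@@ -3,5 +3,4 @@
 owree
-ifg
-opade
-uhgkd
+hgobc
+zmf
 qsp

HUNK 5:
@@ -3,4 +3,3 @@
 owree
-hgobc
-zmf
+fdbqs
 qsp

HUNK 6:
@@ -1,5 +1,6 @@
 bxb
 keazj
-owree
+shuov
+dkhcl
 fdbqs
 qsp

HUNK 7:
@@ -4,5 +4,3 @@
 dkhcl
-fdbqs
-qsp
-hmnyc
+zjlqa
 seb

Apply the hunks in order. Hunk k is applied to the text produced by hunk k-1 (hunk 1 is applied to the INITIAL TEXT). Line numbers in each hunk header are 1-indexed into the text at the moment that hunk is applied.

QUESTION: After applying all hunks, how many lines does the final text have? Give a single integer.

Hunk 1: at line 7 remove [hynrl,cyp,snt] add [kvf] -> 11 lines: bxb keazj owree ifg opade uhgkd qiv gwqk kvf nkuz cmd
Hunk 2: at line 5 remove [qiv,gwqk,kvf] add [rjpn,mbcy] -> 10 lines: bxb keazj owree ifg opade uhgkd rjpn mbcy nkuz cmd
Hunk 3: at line 6 remove [rjpn] add [qsp,hmnyc,seb] -> 12 lines: bxb keazj owree ifg opade uhgkd qsp hmnyc seb mbcy nkuz cmd
Hunk 4: at line 3 remove [ifg,opade,uhgkd] add [hgobc,zmf] -> 11 lines: bxb keazj owree hgobc zmf qsp hmnyc seb mbcy nkuz cmd
Hunk 5: at line 3 remove [hgobc,zmf] add [fdbqs] -> 10 lines: bxb keazj owree fdbqs qsp hmnyc seb mbcy nkuz cmd
Hunk 6: at line 1 remove [owree] add [shuov,dkhcl] -> 11 lines: bxb keazj shuov dkhcl fdbqs qsp hmnyc seb mbcy nkuz cmd
Hunk 7: at line 4 remove [fdbqs,qsp,hmnyc] add [zjlqa] -> 9 lines: bxb keazj shuov dkhcl zjlqa seb mbcy nkuz cmd
Final line count: 9

Answer: 9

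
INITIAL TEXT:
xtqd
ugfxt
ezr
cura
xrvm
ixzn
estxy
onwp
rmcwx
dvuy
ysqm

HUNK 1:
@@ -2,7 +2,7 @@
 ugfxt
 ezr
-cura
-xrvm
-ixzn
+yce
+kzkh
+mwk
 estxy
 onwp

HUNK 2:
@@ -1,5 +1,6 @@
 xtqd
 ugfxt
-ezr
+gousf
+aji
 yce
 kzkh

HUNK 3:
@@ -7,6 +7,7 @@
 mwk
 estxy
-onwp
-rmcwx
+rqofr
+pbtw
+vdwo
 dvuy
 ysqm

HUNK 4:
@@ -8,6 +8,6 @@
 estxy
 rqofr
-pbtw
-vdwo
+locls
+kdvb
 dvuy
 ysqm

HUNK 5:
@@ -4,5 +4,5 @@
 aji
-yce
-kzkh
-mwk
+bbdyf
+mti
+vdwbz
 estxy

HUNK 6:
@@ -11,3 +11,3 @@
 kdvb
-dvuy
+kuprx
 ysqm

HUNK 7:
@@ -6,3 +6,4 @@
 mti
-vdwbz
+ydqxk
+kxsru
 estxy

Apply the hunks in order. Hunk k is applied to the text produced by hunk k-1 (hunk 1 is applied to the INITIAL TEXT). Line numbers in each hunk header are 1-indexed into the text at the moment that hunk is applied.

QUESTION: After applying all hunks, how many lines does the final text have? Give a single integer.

Hunk 1: at line 2 remove [cura,xrvm,ixzn] add [yce,kzkh,mwk] -> 11 lines: xtqd ugfxt ezr yce kzkh mwk estxy onwp rmcwx dvuy ysqm
Hunk 2: at line 1 remove [ezr] add [gousf,aji] -> 12 lines: xtqd ugfxt gousf aji yce kzkh mwk estxy onwp rmcwx dvuy ysqm
Hunk 3: at line 7 remove [onwp,rmcwx] add [rqofr,pbtw,vdwo] -> 13 lines: xtqd ugfxt gousf aji yce kzkh mwk estxy rqofr pbtw vdwo dvuy ysqm
Hunk 4: at line 8 remove [pbtw,vdwo] add [locls,kdvb] -> 13 lines: xtqd ugfxt gousf aji yce kzkh mwk estxy rqofr locls kdvb dvuy ysqm
Hunk 5: at line 4 remove [yce,kzkh,mwk] add [bbdyf,mti,vdwbz] -> 13 lines: xtqd ugfxt gousf aji bbdyf mti vdwbz estxy rqofr locls kdvb dvuy ysqm
Hunk 6: at line 11 remove [dvuy] add [kuprx] -> 13 lines: xtqd ugfxt gousf aji bbdyf mti vdwbz estxy rqofr locls kdvb kuprx ysqm
Hunk 7: at line 6 remove [vdwbz] add [ydqxk,kxsru] -> 14 lines: xtqd ugfxt gousf aji bbdyf mti ydqxk kxsru estxy rqofr locls kdvb kuprx ysqm
Final line count: 14

Answer: 14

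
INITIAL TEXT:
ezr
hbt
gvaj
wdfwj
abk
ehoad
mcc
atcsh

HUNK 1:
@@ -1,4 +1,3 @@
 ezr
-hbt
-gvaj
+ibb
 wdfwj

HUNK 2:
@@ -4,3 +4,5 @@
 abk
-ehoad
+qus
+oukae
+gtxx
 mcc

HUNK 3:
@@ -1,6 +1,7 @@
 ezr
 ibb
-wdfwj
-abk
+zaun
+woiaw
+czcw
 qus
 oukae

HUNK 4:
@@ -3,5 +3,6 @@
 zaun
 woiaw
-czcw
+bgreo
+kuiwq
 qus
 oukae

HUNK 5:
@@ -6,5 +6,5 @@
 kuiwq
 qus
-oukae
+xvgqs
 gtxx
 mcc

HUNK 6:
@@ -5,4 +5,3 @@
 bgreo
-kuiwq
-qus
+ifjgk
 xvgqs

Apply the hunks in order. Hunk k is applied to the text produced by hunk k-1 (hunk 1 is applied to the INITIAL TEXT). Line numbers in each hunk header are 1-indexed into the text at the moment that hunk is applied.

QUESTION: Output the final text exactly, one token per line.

Answer: ezr
ibb
zaun
woiaw
bgreo
ifjgk
xvgqs
gtxx
mcc
atcsh

Derivation:
Hunk 1: at line 1 remove [hbt,gvaj] add [ibb] -> 7 lines: ezr ibb wdfwj abk ehoad mcc atcsh
Hunk 2: at line 4 remove [ehoad] add [qus,oukae,gtxx] -> 9 lines: ezr ibb wdfwj abk qus oukae gtxx mcc atcsh
Hunk 3: at line 1 remove [wdfwj,abk] add [zaun,woiaw,czcw] -> 10 lines: ezr ibb zaun woiaw czcw qus oukae gtxx mcc atcsh
Hunk 4: at line 3 remove [czcw] add [bgreo,kuiwq] -> 11 lines: ezr ibb zaun woiaw bgreo kuiwq qus oukae gtxx mcc atcsh
Hunk 5: at line 6 remove [oukae] add [xvgqs] -> 11 lines: ezr ibb zaun woiaw bgreo kuiwq qus xvgqs gtxx mcc atcsh
Hunk 6: at line 5 remove [kuiwq,qus] add [ifjgk] -> 10 lines: ezr ibb zaun woiaw bgreo ifjgk xvgqs gtxx mcc atcsh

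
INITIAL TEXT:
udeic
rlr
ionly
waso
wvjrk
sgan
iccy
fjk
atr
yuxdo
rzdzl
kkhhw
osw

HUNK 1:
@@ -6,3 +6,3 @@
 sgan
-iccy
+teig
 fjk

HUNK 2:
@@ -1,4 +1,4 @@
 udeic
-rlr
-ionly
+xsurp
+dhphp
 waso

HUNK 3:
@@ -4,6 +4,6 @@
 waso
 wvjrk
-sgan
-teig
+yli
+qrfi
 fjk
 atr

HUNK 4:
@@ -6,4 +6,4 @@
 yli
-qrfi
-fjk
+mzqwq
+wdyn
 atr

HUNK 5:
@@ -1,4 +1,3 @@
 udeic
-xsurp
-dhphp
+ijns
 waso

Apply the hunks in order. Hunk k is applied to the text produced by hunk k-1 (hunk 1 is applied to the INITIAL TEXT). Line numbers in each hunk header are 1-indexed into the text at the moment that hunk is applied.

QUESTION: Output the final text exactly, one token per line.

Answer: udeic
ijns
waso
wvjrk
yli
mzqwq
wdyn
atr
yuxdo
rzdzl
kkhhw
osw

Derivation:
Hunk 1: at line 6 remove [iccy] add [teig] -> 13 lines: udeic rlr ionly waso wvjrk sgan teig fjk atr yuxdo rzdzl kkhhw osw
Hunk 2: at line 1 remove [rlr,ionly] add [xsurp,dhphp] -> 13 lines: udeic xsurp dhphp waso wvjrk sgan teig fjk atr yuxdo rzdzl kkhhw osw
Hunk 3: at line 4 remove [sgan,teig] add [yli,qrfi] -> 13 lines: udeic xsurp dhphp waso wvjrk yli qrfi fjk atr yuxdo rzdzl kkhhw osw
Hunk 4: at line 6 remove [qrfi,fjk] add [mzqwq,wdyn] -> 13 lines: udeic xsurp dhphp waso wvjrk yli mzqwq wdyn atr yuxdo rzdzl kkhhw osw
Hunk 5: at line 1 remove [xsurp,dhphp] add [ijns] -> 12 lines: udeic ijns waso wvjrk yli mzqwq wdyn atr yuxdo rzdzl kkhhw osw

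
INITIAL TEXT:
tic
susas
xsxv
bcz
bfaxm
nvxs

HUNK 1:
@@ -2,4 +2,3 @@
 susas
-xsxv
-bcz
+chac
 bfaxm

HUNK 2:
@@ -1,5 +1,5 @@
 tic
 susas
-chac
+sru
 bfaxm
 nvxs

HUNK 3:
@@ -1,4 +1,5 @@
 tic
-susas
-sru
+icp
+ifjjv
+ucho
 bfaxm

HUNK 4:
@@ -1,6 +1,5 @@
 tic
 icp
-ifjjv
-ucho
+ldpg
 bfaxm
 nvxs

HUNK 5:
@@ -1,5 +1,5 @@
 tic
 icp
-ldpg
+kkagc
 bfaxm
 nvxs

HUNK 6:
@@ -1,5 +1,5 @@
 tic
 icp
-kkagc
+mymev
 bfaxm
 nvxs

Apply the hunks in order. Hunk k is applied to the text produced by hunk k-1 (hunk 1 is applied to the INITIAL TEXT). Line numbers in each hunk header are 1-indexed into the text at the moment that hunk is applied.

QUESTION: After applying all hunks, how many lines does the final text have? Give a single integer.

Answer: 5

Derivation:
Hunk 1: at line 2 remove [xsxv,bcz] add [chac] -> 5 lines: tic susas chac bfaxm nvxs
Hunk 2: at line 1 remove [chac] add [sru] -> 5 lines: tic susas sru bfaxm nvxs
Hunk 3: at line 1 remove [susas,sru] add [icp,ifjjv,ucho] -> 6 lines: tic icp ifjjv ucho bfaxm nvxs
Hunk 4: at line 1 remove [ifjjv,ucho] add [ldpg] -> 5 lines: tic icp ldpg bfaxm nvxs
Hunk 5: at line 1 remove [ldpg] add [kkagc] -> 5 lines: tic icp kkagc bfaxm nvxs
Hunk 6: at line 1 remove [kkagc] add [mymev] -> 5 lines: tic icp mymev bfaxm nvxs
Final line count: 5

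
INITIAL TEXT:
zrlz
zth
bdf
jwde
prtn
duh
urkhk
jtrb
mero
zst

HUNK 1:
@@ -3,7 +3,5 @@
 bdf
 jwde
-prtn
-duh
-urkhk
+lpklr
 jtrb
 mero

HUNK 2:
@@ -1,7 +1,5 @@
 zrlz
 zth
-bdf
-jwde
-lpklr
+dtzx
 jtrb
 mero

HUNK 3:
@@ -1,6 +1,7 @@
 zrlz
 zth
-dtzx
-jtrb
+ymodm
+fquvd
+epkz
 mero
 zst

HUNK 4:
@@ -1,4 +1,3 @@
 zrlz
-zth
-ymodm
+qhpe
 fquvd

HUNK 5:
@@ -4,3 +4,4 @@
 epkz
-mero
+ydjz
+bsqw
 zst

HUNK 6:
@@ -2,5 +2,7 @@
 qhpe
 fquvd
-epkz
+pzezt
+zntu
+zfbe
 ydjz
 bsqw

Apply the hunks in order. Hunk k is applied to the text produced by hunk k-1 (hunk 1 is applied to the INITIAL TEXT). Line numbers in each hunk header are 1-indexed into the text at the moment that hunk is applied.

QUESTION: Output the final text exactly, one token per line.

Hunk 1: at line 3 remove [prtn,duh,urkhk] add [lpklr] -> 8 lines: zrlz zth bdf jwde lpklr jtrb mero zst
Hunk 2: at line 1 remove [bdf,jwde,lpklr] add [dtzx] -> 6 lines: zrlz zth dtzx jtrb mero zst
Hunk 3: at line 1 remove [dtzx,jtrb] add [ymodm,fquvd,epkz] -> 7 lines: zrlz zth ymodm fquvd epkz mero zst
Hunk 4: at line 1 remove [zth,ymodm] add [qhpe] -> 6 lines: zrlz qhpe fquvd epkz mero zst
Hunk 5: at line 4 remove [mero] add [ydjz,bsqw] -> 7 lines: zrlz qhpe fquvd epkz ydjz bsqw zst
Hunk 6: at line 2 remove [epkz] add [pzezt,zntu,zfbe] -> 9 lines: zrlz qhpe fquvd pzezt zntu zfbe ydjz bsqw zst

Answer: zrlz
qhpe
fquvd
pzezt
zntu
zfbe
ydjz
bsqw
zst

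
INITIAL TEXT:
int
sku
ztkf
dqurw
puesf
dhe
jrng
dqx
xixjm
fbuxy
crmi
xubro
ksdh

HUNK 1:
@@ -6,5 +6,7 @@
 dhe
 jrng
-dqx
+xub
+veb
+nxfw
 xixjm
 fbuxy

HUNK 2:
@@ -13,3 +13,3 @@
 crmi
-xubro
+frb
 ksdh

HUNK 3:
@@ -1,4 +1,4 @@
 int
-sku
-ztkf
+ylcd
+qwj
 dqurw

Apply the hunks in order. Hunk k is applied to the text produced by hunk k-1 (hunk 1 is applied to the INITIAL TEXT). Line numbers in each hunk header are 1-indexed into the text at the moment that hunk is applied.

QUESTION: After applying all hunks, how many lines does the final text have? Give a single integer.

Answer: 15

Derivation:
Hunk 1: at line 6 remove [dqx] add [xub,veb,nxfw] -> 15 lines: int sku ztkf dqurw puesf dhe jrng xub veb nxfw xixjm fbuxy crmi xubro ksdh
Hunk 2: at line 13 remove [xubro] add [frb] -> 15 lines: int sku ztkf dqurw puesf dhe jrng xub veb nxfw xixjm fbuxy crmi frb ksdh
Hunk 3: at line 1 remove [sku,ztkf] add [ylcd,qwj] -> 15 lines: int ylcd qwj dqurw puesf dhe jrng xub veb nxfw xixjm fbuxy crmi frb ksdh
Final line count: 15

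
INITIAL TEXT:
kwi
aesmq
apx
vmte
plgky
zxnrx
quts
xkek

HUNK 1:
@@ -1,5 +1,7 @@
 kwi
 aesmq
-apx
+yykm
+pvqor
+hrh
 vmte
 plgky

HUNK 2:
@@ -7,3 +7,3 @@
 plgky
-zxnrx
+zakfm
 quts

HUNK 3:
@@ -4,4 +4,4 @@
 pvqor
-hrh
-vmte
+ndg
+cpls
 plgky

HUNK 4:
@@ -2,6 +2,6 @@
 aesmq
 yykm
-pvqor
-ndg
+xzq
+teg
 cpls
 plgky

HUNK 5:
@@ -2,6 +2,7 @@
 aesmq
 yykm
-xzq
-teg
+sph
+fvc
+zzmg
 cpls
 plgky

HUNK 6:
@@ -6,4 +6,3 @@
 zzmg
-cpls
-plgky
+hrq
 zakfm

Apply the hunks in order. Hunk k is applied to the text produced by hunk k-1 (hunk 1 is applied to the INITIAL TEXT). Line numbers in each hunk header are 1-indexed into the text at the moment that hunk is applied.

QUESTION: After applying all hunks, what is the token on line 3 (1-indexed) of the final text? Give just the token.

Answer: yykm

Derivation:
Hunk 1: at line 1 remove [apx] add [yykm,pvqor,hrh] -> 10 lines: kwi aesmq yykm pvqor hrh vmte plgky zxnrx quts xkek
Hunk 2: at line 7 remove [zxnrx] add [zakfm] -> 10 lines: kwi aesmq yykm pvqor hrh vmte plgky zakfm quts xkek
Hunk 3: at line 4 remove [hrh,vmte] add [ndg,cpls] -> 10 lines: kwi aesmq yykm pvqor ndg cpls plgky zakfm quts xkek
Hunk 4: at line 2 remove [pvqor,ndg] add [xzq,teg] -> 10 lines: kwi aesmq yykm xzq teg cpls plgky zakfm quts xkek
Hunk 5: at line 2 remove [xzq,teg] add [sph,fvc,zzmg] -> 11 lines: kwi aesmq yykm sph fvc zzmg cpls plgky zakfm quts xkek
Hunk 6: at line 6 remove [cpls,plgky] add [hrq] -> 10 lines: kwi aesmq yykm sph fvc zzmg hrq zakfm quts xkek
Final line 3: yykm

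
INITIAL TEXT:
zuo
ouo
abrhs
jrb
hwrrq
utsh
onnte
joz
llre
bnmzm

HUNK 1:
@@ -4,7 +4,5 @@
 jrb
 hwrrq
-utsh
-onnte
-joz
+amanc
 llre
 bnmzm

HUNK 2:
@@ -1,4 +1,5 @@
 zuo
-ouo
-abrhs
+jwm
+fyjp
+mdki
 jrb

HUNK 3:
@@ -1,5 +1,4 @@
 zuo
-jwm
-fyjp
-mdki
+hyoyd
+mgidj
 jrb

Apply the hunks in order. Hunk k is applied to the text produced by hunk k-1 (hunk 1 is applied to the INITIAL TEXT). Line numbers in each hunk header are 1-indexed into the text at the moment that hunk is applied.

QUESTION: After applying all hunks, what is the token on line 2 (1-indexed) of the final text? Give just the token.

Answer: hyoyd

Derivation:
Hunk 1: at line 4 remove [utsh,onnte,joz] add [amanc] -> 8 lines: zuo ouo abrhs jrb hwrrq amanc llre bnmzm
Hunk 2: at line 1 remove [ouo,abrhs] add [jwm,fyjp,mdki] -> 9 lines: zuo jwm fyjp mdki jrb hwrrq amanc llre bnmzm
Hunk 3: at line 1 remove [jwm,fyjp,mdki] add [hyoyd,mgidj] -> 8 lines: zuo hyoyd mgidj jrb hwrrq amanc llre bnmzm
Final line 2: hyoyd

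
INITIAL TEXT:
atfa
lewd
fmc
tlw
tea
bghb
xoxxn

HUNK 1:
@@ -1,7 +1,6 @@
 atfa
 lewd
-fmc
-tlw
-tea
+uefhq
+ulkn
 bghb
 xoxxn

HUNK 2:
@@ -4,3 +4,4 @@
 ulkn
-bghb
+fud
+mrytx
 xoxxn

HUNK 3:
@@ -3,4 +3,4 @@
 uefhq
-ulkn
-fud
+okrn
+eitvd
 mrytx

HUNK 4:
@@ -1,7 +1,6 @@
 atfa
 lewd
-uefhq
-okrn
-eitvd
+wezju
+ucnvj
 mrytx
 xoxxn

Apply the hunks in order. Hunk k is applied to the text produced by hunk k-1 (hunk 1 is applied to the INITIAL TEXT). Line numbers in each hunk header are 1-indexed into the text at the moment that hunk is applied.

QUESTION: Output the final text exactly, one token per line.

Answer: atfa
lewd
wezju
ucnvj
mrytx
xoxxn

Derivation:
Hunk 1: at line 1 remove [fmc,tlw,tea] add [uefhq,ulkn] -> 6 lines: atfa lewd uefhq ulkn bghb xoxxn
Hunk 2: at line 4 remove [bghb] add [fud,mrytx] -> 7 lines: atfa lewd uefhq ulkn fud mrytx xoxxn
Hunk 3: at line 3 remove [ulkn,fud] add [okrn,eitvd] -> 7 lines: atfa lewd uefhq okrn eitvd mrytx xoxxn
Hunk 4: at line 1 remove [uefhq,okrn,eitvd] add [wezju,ucnvj] -> 6 lines: atfa lewd wezju ucnvj mrytx xoxxn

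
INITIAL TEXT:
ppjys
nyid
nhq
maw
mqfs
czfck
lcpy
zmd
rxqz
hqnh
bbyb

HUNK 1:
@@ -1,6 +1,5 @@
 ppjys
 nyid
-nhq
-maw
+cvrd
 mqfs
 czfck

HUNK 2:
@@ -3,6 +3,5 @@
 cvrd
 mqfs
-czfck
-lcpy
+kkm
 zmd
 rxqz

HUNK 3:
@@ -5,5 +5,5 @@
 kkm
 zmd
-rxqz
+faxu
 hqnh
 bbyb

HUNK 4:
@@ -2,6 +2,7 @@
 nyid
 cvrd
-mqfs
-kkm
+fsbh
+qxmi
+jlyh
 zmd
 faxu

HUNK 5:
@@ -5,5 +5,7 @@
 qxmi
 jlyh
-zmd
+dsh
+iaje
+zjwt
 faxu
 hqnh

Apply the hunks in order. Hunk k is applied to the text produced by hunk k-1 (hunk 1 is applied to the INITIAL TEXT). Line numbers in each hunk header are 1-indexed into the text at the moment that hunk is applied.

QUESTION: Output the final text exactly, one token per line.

Hunk 1: at line 1 remove [nhq,maw] add [cvrd] -> 10 lines: ppjys nyid cvrd mqfs czfck lcpy zmd rxqz hqnh bbyb
Hunk 2: at line 3 remove [czfck,lcpy] add [kkm] -> 9 lines: ppjys nyid cvrd mqfs kkm zmd rxqz hqnh bbyb
Hunk 3: at line 5 remove [rxqz] add [faxu] -> 9 lines: ppjys nyid cvrd mqfs kkm zmd faxu hqnh bbyb
Hunk 4: at line 2 remove [mqfs,kkm] add [fsbh,qxmi,jlyh] -> 10 lines: ppjys nyid cvrd fsbh qxmi jlyh zmd faxu hqnh bbyb
Hunk 5: at line 5 remove [zmd] add [dsh,iaje,zjwt] -> 12 lines: ppjys nyid cvrd fsbh qxmi jlyh dsh iaje zjwt faxu hqnh bbyb

Answer: ppjys
nyid
cvrd
fsbh
qxmi
jlyh
dsh
iaje
zjwt
faxu
hqnh
bbyb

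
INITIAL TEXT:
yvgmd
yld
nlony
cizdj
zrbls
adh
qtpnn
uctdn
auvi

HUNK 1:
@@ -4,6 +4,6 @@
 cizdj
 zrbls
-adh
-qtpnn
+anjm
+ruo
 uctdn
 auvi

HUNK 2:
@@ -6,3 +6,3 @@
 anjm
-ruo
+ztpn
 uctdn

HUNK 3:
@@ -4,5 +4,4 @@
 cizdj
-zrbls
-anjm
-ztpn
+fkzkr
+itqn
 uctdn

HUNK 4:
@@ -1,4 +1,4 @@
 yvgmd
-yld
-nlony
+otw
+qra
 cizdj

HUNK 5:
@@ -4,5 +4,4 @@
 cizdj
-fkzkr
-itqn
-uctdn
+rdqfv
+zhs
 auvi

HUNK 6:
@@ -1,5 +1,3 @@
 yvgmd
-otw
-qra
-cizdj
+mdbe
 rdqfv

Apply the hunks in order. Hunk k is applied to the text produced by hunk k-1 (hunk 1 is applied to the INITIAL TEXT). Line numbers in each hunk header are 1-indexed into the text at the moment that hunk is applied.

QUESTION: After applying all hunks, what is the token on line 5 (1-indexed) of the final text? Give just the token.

Answer: auvi

Derivation:
Hunk 1: at line 4 remove [adh,qtpnn] add [anjm,ruo] -> 9 lines: yvgmd yld nlony cizdj zrbls anjm ruo uctdn auvi
Hunk 2: at line 6 remove [ruo] add [ztpn] -> 9 lines: yvgmd yld nlony cizdj zrbls anjm ztpn uctdn auvi
Hunk 3: at line 4 remove [zrbls,anjm,ztpn] add [fkzkr,itqn] -> 8 lines: yvgmd yld nlony cizdj fkzkr itqn uctdn auvi
Hunk 4: at line 1 remove [yld,nlony] add [otw,qra] -> 8 lines: yvgmd otw qra cizdj fkzkr itqn uctdn auvi
Hunk 5: at line 4 remove [fkzkr,itqn,uctdn] add [rdqfv,zhs] -> 7 lines: yvgmd otw qra cizdj rdqfv zhs auvi
Hunk 6: at line 1 remove [otw,qra,cizdj] add [mdbe] -> 5 lines: yvgmd mdbe rdqfv zhs auvi
Final line 5: auvi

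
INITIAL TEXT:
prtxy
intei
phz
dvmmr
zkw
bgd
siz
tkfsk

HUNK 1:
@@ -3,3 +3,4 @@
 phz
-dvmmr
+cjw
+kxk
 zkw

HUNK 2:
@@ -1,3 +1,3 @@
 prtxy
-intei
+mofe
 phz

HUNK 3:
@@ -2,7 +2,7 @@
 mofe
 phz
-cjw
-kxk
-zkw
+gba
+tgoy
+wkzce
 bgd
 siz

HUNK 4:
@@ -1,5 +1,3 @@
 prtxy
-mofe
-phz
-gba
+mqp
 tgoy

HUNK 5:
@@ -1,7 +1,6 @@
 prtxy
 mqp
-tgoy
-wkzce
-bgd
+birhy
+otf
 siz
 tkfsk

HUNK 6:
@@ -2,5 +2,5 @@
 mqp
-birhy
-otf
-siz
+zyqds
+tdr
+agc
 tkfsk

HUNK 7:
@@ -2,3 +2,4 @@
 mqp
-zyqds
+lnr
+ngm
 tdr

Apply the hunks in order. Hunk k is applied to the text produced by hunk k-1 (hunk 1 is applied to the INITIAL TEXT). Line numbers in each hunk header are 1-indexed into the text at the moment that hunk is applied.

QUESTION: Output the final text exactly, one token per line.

Answer: prtxy
mqp
lnr
ngm
tdr
agc
tkfsk

Derivation:
Hunk 1: at line 3 remove [dvmmr] add [cjw,kxk] -> 9 lines: prtxy intei phz cjw kxk zkw bgd siz tkfsk
Hunk 2: at line 1 remove [intei] add [mofe] -> 9 lines: prtxy mofe phz cjw kxk zkw bgd siz tkfsk
Hunk 3: at line 2 remove [cjw,kxk,zkw] add [gba,tgoy,wkzce] -> 9 lines: prtxy mofe phz gba tgoy wkzce bgd siz tkfsk
Hunk 4: at line 1 remove [mofe,phz,gba] add [mqp] -> 7 lines: prtxy mqp tgoy wkzce bgd siz tkfsk
Hunk 5: at line 1 remove [tgoy,wkzce,bgd] add [birhy,otf] -> 6 lines: prtxy mqp birhy otf siz tkfsk
Hunk 6: at line 2 remove [birhy,otf,siz] add [zyqds,tdr,agc] -> 6 lines: prtxy mqp zyqds tdr agc tkfsk
Hunk 7: at line 2 remove [zyqds] add [lnr,ngm] -> 7 lines: prtxy mqp lnr ngm tdr agc tkfsk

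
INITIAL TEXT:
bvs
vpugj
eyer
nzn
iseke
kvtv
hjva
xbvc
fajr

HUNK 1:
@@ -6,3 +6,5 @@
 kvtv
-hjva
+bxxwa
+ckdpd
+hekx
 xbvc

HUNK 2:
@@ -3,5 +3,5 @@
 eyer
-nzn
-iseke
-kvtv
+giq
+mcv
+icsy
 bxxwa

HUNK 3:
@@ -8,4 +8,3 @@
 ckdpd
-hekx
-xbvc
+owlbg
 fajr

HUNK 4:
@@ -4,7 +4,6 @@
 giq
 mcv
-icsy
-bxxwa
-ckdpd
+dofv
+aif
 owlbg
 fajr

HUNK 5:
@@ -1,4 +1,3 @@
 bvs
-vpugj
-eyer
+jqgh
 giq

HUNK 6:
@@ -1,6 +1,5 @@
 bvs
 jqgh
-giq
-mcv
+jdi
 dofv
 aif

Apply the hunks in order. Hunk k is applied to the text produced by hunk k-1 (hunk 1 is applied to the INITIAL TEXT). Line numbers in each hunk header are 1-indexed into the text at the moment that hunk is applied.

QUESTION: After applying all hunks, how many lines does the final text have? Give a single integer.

Answer: 7

Derivation:
Hunk 1: at line 6 remove [hjva] add [bxxwa,ckdpd,hekx] -> 11 lines: bvs vpugj eyer nzn iseke kvtv bxxwa ckdpd hekx xbvc fajr
Hunk 2: at line 3 remove [nzn,iseke,kvtv] add [giq,mcv,icsy] -> 11 lines: bvs vpugj eyer giq mcv icsy bxxwa ckdpd hekx xbvc fajr
Hunk 3: at line 8 remove [hekx,xbvc] add [owlbg] -> 10 lines: bvs vpugj eyer giq mcv icsy bxxwa ckdpd owlbg fajr
Hunk 4: at line 4 remove [icsy,bxxwa,ckdpd] add [dofv,aif] -> 9 lines: bvs vpugj eyer giq mcv dofv aif owlbg fajr
Hunk 5: at line 1 remove [vpugj,eyer] add [jqgh] -> 8 lines: bvs jqgh giq mcv dofv aif owlbg fajr
Hunk 6: at line 1 remove [giq,mcv] add [jdi] -> 7 lines: bvs jqgh jdi dofv aif owlbg fajr
Final line count: 7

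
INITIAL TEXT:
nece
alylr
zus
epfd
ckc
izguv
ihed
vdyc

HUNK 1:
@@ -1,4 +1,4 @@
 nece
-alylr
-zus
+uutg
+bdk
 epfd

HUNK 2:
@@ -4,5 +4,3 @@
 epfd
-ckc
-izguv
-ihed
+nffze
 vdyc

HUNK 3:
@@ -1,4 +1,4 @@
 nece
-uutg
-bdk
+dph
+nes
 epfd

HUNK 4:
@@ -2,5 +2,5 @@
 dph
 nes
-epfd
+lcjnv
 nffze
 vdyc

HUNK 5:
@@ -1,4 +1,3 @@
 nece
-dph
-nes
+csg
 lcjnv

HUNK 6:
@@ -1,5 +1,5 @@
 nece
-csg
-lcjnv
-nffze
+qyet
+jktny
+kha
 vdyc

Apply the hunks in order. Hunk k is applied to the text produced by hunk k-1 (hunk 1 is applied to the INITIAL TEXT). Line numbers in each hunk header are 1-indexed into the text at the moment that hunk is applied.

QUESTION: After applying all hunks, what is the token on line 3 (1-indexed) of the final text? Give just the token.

Hunk 1: at line 1 remove [alylr,zus] add [uutg,bdk] -> 8 lines: nece uutg bdk epfd ckc izguv ihed vdyc
Hunk 2: at line 4 remove [ckc,izguv,ihed] add [nffze] -> 6 lines: nece uutg bdk epfd nffze vdyc
Hunk 3: at line 1 remove [uutg,bdk] add [dph,nes] -> 6 lines: nece dph nes epfd nffze vdyc
Hunk 4: at line 2 remove [epfd] add [lcjnv] -> 6 lines: nece dph nes lcjnv nffze vdyc
Hunk 5: at line 1 remove [dph,nes] add [csg] -> 5 lines: nece csg lcjnv nffze vdyc
Hunk 6: at line 1 remove [csg,lcjnv,nffze] add [qyet,jktny,kha] -> 5 lines: nece qyet jktny kha vdyc
Final line 3: jktny

Answer: jktny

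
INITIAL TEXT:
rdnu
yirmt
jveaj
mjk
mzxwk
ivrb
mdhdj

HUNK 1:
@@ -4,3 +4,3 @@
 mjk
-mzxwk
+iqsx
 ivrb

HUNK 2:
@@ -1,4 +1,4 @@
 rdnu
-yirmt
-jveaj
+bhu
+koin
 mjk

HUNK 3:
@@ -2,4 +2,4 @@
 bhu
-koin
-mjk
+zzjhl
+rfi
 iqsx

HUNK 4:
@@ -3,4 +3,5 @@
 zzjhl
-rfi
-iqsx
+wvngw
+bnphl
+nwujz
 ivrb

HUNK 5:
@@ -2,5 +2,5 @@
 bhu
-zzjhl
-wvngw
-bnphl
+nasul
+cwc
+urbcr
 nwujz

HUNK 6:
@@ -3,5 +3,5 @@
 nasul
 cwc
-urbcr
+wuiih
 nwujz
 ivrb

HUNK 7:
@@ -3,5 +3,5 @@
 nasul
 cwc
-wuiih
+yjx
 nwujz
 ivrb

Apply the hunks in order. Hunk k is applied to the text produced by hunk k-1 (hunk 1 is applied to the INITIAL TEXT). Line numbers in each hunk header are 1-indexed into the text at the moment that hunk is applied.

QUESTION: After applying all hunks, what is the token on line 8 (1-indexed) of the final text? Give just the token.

Hunk 1: at line 4 remove [mzxwk] add [iqsx] -> 7 lines: rdnu yirmt jveaj mjk iqsx ivrb mdhdj
Hunk 2: at line 1 remove [yirmt,jveaj] add [bhu,koin] -> 7 lines: rdnu bhu koin mjk iqsx ivrb mdhdj
Hunk 3: at line 2 remove [koin,mjk] add [zzjhl,rfi] -> 7 lines: rdnu bhu zzjhl rfi iqsx ivrb mdhdj
Hunk 4: at line 3 remove [rfi,iqsx] add [wvngw,bnphl,nwujz] -> 8 lines: rdnu bhu zzjhl wvngw bnphl nwujz ivrb mdhdj
Hunk 5: at line 2 remove [zzjhl,wvngw,bnphl] add [nasul,cwc,urbcr] -> 8 lines: rdnu bhu nasul cwc urbcr nwujz ivrb mdhdj
Hunk 6: at line 3 remove [urbcr] add [wuiih] -> 8 lines: rdnu bhu nasul cwc wuiih nwujz ivrb mdhdj
Hunk 7: at line 3 remove [wuiih] add [yjx] -> 8 lines: rdnu bhu nasul cwc yjx nwujz ivrb mdhdj
Final line 8: mdhdj

Answer: mdhdj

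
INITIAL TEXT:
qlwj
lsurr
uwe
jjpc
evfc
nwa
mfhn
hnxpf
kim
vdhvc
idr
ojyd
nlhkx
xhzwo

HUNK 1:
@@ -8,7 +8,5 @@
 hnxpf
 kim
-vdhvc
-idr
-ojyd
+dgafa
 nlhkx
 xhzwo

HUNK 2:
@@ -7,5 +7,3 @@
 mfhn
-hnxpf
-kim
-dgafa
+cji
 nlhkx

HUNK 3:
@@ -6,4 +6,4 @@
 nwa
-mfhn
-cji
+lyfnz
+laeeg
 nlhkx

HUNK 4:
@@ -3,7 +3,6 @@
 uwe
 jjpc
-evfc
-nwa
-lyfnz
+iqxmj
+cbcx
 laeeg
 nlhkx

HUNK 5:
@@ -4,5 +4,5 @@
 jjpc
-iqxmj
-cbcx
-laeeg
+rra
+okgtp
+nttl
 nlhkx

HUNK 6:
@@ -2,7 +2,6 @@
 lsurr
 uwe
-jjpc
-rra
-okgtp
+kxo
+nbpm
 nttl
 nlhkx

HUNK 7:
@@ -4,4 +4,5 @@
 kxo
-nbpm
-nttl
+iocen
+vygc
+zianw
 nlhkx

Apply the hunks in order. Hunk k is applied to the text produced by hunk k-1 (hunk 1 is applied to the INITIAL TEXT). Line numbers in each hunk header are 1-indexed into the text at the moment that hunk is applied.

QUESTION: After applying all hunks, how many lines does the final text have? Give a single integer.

Hunk 1: at line 8 remove [vdhvc,idr,ojyd] add [dgafa] -> 12 lines: qlwj lsurr uwe jjpc evfc nwa mfhn hnxpf kim dgafa nlhkx xhzwo
Hunk 2: at line 7 remove [hnxpf,kim,dgafa] add [cji] -> 10 lines: qlwj lsurr uwe jjpc evfc nwa mfhn cji nlhkx xhzwo
Hunk 3: at line 6 remove [mfhn,cji] add [lyfnz,laeeg] -> 10 lines: qlwj lsurr uwe jjpc evfc nwa lyfnz laeeg nlhkx xhzwo
Hunk 4: at line 3 remove [evfc,nwa,lyfnz] add [iqxmj,cbcx] -> 9 lines: qlwj lsurr uwe jjpc iqxmj cbcx laeeg nlhkx xhzwo
Hunk 5: at line 4 remove [iqxmj,cbcx,laeeg] add [rra,okgtp,nttl] -> 9 lines: qlwj lsurr uwe jjpc rra okgtp nttl nlhkx xhzwo
Hunk 6: at line 2 remove [jjpc,rra,okgtp] add [kxo,nbpm] -> 8 lines: qlwj lsurr uwe kxo nbpm nttl nlhkx xhzwo
Hunk 7: at line 4 remove [nbpm,nttl] add [iocen,vygc,zianw] -> 9 lines: qlwj lsurr uwe kxo iocen vygc zianw nlhkx xhzwo
Final line count: 9

Answer: 9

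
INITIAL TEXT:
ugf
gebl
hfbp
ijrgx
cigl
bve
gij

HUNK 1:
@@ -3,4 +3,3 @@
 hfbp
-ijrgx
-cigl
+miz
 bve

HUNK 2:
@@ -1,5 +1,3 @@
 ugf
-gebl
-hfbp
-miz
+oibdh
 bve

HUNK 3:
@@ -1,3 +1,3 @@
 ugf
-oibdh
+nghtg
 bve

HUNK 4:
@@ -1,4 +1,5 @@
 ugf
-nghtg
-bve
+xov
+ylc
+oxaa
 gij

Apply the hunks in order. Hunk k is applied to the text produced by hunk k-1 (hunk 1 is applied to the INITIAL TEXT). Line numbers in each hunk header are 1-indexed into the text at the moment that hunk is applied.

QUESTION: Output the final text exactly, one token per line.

Answer: ugf
xov
ylc
oxaa
gij

Derivation:
Hunk 1: at line 3 remove [ijrgx,cigl] add [miz] -> 6 lines: ugf gebl hfbp miz bve gij
Hunk 2: at line 1 remove [gebl,hfbp,miz] add [oibdh] -> 4 lines: ugf oibdh bve gij
Hunk 3: at line 1 remove [oibdh] add [nghtg] -> 4 lines: ugf nghtg bve gij
Hunk 4: at line 1 remove [nghtg,bve] add [xov,ylc,oxaa] -> 5 lines: ugf xov ylc oxaa gij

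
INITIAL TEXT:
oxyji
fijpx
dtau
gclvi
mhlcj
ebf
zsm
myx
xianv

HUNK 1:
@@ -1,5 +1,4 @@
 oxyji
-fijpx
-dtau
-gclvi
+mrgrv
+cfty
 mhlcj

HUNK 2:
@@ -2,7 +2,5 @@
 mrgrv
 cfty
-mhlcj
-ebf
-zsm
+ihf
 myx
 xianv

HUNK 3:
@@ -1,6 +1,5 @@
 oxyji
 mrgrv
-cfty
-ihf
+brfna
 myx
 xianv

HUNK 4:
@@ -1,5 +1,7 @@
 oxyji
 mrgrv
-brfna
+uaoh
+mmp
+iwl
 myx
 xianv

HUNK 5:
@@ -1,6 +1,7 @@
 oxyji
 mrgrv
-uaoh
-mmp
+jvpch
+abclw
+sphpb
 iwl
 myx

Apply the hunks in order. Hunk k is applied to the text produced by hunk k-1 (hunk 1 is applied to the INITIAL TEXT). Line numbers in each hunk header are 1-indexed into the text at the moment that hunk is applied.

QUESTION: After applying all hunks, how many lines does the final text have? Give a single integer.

Hunk 1: at line 1 remove [fijpx,dtau,gclvi] add [mrgrv,cfty] -> 8 lines: oxyji mrgrv cfty mhlcj ebf zsm myx xianv
Hunk 2: at line 2 remove [mhlcj,ebf,zsm] add [ihf] -> 6 lines: oxyji mrgrv cfty ihf myx xianv
Hunk 3: at line 1 remove [cfty,ihf] add [brfna] -> 5 lines: oxyji mrgrv brfna myx xianv
Hunk 4: at line 1 remove [brfna] add [uaoh,mmp,iwl] -> 7 lines: oxyji mrgrv uaoh mmp iwl myx xianv
Hunk 5: at line 1 remove [uaoh,mmp] add [jvpch,abclw,sphpb] -> 8 lines: oxyji mrgrv jvpch abclw sphpb iwl myx xianv
Final line count: 8

Answer: 8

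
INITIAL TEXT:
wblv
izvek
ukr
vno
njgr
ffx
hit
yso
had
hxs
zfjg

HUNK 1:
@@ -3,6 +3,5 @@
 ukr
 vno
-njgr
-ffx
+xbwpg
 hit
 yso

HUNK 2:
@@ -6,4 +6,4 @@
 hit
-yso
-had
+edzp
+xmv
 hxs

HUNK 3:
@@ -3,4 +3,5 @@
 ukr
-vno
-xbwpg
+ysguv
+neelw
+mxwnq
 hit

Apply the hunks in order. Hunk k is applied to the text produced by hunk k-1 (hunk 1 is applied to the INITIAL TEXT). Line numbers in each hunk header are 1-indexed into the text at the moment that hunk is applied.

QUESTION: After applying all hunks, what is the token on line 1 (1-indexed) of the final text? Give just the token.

Answer: wblv

Derivation:
Hunk 1: at line 3 remove [njgr,ffx] add [xbwpg] -> 10 lines: wblv izvek ukr vno xbwpg hit yso had hxs zfjg
Hunk 2: at line 6 remove [yso,had] add [edzp,xmv] -> 10 lines: wblv izvek ukr vno xbwpg hit edzp xmv hxs zfjg
Hunk 3: at line 3 remove [vno,xbwpg] add [ysguv,neelw,mxwnq] -> 11 lines: wblv izvek ukr ysguv neelw mxwnq hit edzp xmv hxs zfjg
Final line 1: wblv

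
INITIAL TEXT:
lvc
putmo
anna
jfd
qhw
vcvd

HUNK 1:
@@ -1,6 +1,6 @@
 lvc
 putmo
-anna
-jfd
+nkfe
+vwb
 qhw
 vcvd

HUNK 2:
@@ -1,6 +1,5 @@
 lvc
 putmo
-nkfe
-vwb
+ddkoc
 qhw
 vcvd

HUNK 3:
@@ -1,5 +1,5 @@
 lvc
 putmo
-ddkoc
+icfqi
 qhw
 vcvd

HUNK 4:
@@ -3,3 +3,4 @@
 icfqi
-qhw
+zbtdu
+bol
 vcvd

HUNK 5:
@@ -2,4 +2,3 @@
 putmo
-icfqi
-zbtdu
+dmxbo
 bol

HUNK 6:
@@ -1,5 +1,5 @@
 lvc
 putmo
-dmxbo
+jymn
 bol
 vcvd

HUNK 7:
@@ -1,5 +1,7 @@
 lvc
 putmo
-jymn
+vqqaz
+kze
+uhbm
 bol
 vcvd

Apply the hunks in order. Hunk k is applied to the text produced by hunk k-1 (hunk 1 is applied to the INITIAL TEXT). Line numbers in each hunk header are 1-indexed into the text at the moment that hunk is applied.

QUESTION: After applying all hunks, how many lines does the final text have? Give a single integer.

Answer: 7

Derivation:
Hunk 1: at line 1 remove [anna,jfd] add [nkfe,vwb] -> 6 lines: lvc putmo nkfe vwb qhw vcvd
Hunk 2: at line 1 remove [nkfe,vwb] add [ddkoc] -> 5 lines: lvc putmo ddkoc qhw vcvd
Hunk 3: at line 1 remove [ddkoc] add [icfqi] -> 5 lines: lvc putmo icfqi qhw vcvd
Hunk 4: at line 3 remove [qhw] add [zbtdu,bol] -> 6 lines: lvc putmo icfqi zbtdu bol vcvd
Hunk 5: at line 2 remove [icfqi,zbtdu] add [dmxbo] -> 5 lines: lvc putmo dmxbo bol vcvd
Hunk 6: at line 1 remove [dmxbo] add [jymn] -> 5 lines: lvc putmo jymn bol vcvd
Hunk 7: at line 1 remove [jymn] add [vqqaz,kze,uhbm] -> 7 lines: lvc putmo vqqaz kze uhbm bol vcvd
Final line count: 7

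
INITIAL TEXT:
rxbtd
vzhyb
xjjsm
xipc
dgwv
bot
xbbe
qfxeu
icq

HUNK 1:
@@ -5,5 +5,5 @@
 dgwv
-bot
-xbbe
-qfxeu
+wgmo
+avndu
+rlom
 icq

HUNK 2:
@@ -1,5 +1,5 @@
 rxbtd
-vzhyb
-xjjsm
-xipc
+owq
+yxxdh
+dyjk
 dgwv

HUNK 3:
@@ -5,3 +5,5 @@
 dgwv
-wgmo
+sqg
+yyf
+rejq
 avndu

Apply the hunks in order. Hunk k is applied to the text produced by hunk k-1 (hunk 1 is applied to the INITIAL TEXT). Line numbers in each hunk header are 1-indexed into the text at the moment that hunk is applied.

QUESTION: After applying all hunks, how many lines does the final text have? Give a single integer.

Answer: 11

Derivation:
Hunk 1: at line 5 remove [bot,xbbe,qfxeu] add [wgmo,avndu,rlom] -> 9 lines: rxbtd vzhyb xjjsm xipc dgwv wgmo avndu rlom icq
Hunk 2: at line 1 remove [vzhyb,xjjsm,xipc] add [owq,yxxdh,dyjk] -> 9 lines: rxbtd owq yxxdh dyjk dgwv wgmo avndu rlom icq
Hunk 3: at line 5 remove [wgmo] add [sqg,yyf,rejq] -> 11 lines: rxbtd owq yxxdh dyjk dgwv sqg yyf rejq avndu rlom icq
Final line count: 11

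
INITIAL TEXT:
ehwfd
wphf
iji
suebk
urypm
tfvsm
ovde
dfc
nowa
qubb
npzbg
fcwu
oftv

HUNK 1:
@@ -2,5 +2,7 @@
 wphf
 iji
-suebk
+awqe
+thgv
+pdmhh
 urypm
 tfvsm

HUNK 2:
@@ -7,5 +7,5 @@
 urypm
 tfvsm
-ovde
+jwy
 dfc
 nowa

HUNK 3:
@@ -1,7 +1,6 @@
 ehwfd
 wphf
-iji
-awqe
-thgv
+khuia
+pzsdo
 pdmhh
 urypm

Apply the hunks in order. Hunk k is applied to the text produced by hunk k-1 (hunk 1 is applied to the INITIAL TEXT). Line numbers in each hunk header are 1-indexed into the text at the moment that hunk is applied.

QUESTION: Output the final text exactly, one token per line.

Hunk 1: at line 2 remove [suebk] add [awqe,thgv,pdmhh] -> 15 lines: ehwfd wphf iji awqe thgv pdmhh urypm tfvsm ovde dfc nowa qubb npzbg fcwu oftv
Hunk 2: at line 7 remove [ovde] add [jwy] -> 15 lines: ehwfd wphf iji awqe thgv pdmhh urypm tfvsm jwy dfc nowa qubb npzbg fcwu oftv
Hunk 3: at line 1 remove [iji,awqe,thgv] add [khuia,pzsdo] -> 14 lines: ehwfd wphf khuia pzsdo pdmhh urypm tfvsm jwy dfc nowa qubb npzbg fcwu oftv

Answer: ehwfd
wphf
khuia
pzsdo
pdmhh
urypm
tfvsm
jwy
dfc
nowa
qubb
npzbg
fcwu
oftv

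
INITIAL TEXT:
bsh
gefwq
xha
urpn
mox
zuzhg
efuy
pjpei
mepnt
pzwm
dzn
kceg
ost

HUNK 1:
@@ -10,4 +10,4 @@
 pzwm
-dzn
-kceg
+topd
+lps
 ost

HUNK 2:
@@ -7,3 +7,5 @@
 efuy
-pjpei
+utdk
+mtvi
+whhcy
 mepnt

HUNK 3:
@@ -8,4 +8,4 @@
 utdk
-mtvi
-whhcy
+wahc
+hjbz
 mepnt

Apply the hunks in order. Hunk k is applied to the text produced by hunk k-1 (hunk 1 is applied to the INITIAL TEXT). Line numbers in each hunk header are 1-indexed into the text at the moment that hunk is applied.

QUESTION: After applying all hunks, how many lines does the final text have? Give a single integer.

Hunk 1: at line 10 remove [dzn,kceg] add [topd,lps] -> 13 lines: bsh gefwq xha urpn mox zuzhg efuy pjpei mepnt pzwm topd lps ost
Hunk 2: at line 7 remove [pjpei] add [utdk,mtvi,whhcy] -> 15 lines: bsh gefwq xha urpn mox zuzhg efuy utdk mtvi whhcy mepnt pzwm topd lps ost
Hunk 3: at line 8 remove [mtvi,whhcy] add [wahc,hjbz] -> 15 lines: bsh gefwq xha urpn mox zuzhg efuy utdk wahc hjbz mepnt pzwm topd lps ost
Final line count: 15

Answer: 15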